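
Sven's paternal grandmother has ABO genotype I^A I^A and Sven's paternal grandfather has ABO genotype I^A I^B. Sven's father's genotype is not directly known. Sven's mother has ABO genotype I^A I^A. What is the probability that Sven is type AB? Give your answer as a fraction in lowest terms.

Sven's father's ABO genotype from I^A I^A × I^A I^B: 1/2 I^A I^A, 1/2 I^A I^B.
Crossing each possibility with the mother I^A I^A and summing P(type AB): 1/2·0 + 1/2·1/2 = 1/4.

1/4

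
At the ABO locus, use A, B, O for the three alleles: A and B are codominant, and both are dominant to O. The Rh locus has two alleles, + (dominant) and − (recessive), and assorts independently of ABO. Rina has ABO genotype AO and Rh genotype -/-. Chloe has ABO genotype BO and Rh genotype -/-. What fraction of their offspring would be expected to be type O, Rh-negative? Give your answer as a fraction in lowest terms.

1/4

ABO cross AO × BO → offspring phenotypes: 1/4 O, 1/4 A, 1/4 B, 1/4 AB.
Rh cross -/- × -/- → 1 Rh-.
Independent loci: P(type O, Rh-negative) = 1/4 × 1 = 1/4.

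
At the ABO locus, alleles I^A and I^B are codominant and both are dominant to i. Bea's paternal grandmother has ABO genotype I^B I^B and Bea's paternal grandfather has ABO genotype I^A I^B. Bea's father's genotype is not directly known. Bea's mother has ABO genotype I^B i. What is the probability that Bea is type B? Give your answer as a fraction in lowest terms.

3/4

Bea's father's ABO genotype from I^B I^B × I^A I^B: 1/2 I^A I^B, 1/2 I^B I^B.
Crossing each possibility with the mother I^B i and summing P(type B): 1/2·1/2 + 1/2·1 = 3/4.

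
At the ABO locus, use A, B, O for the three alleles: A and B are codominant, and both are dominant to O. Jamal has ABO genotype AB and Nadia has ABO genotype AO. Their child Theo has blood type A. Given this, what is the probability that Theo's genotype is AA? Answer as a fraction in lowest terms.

Cross AB × AO → 1/4 AA, 1/4 AB, 1/4 AO, 1/4 BO.
Type-A genotypes among offspring: AA (1/4), AO (1/4); total 1/2.
P(AA | type A) = (1/4) / (1/2) = 1/2.

1/2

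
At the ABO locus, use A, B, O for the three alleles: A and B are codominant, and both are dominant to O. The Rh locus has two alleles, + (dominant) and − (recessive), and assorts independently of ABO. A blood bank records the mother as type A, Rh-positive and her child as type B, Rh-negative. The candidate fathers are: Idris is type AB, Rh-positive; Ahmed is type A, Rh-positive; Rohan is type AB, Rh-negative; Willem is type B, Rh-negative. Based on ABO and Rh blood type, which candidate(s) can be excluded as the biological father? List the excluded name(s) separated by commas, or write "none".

Ahmed

A candidate is excluded only if no genotype consistent with his phenotype could produce a type B, Rh-negative child with a type A, Rh-positive mother.
Ahmed (type A, Rh+): no genotype consistent with that phenotype can produce a type-B Rh- child with a type-A mother.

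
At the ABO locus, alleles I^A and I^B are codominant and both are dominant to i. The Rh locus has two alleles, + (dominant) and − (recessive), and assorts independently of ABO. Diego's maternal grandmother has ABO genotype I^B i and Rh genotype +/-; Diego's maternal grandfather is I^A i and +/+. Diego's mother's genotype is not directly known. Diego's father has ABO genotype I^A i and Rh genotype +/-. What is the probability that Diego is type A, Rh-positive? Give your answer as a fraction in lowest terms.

Diego's mother's ABO genotype from I^B i × I^A i: 1/4 I^A I^B, 1/4 I^A i, 1/4 I^B i, 1/4 i i.
Crossing each possibility with the father I^A i and summing P(type A): 1/4·1/2 + 1/4·3/4 + 1/4·1/4 + 1/4·1/2 = 1/2.
Similarly for Rh via the mother's Rh distribution: P(Rh+) = 7/8.
Independent loci: 1/2 × 7/8 = 7/16.

7/16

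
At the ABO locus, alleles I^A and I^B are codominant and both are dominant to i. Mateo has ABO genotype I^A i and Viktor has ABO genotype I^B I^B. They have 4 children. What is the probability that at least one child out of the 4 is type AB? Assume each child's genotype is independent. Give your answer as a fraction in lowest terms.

15/16

ABO cross I^A i × I^B I^B → 1/2 B, 1/2 AB.
So P(type AB) = 1/2 per child.
P(none) = (1/2)^4 = 1/16; P(at least one) = 1 − 1/16 = 15/16.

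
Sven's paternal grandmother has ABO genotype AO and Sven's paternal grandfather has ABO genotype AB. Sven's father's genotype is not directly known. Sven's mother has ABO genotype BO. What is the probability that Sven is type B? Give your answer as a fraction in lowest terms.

Sven's father's ABO genotype from AO × AB: 1/4 AA, 1/4 AB, 1/4 AO, 1/4 BO.
Crossing each possibility with the mother BO and summing P(type B): 1/4·0 + 1/4·1/2 + 1/4·1/4 + 1/4·3/4 = 3/8.

3/8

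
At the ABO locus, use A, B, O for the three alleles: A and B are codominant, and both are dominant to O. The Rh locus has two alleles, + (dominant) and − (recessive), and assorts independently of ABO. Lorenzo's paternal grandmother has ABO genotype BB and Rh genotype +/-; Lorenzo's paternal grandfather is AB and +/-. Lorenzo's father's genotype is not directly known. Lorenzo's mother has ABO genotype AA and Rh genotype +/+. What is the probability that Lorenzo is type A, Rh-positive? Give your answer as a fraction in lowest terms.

Lorenzo's father's ABO genotype from BB × AB: 1/2 AB, 1/2 BB.
Crossing each possibility with the mother AA and summing P(type A): 1/2·1/2 + 1/2·0 = 1/4.
Similarly for Rh via the father's Rh distribution: P(Rh+) = 1.
Independent loci: 1/4 × 1 = 1/4.

1/4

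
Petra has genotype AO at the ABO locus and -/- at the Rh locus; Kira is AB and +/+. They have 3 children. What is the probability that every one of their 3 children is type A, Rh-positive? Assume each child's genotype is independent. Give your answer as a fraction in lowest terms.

ABO cross AO × AB → 1/2 A, 1/4 B, 1/4 AB.
Rh cross -/- × +/+ → 1 Rh+; so P(type A, Rh-positive) = 1/2 × 1 = 1/2 per child.
All 3 independent: (1/2)^3 = 1/8.

1/8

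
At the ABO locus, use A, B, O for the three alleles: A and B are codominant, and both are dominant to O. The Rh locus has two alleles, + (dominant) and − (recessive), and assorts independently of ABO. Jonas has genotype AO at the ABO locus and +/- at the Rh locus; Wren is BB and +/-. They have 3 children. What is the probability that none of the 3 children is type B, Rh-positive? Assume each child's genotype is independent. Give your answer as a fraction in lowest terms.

ABO cross AO × BB → 1/2 B, 1/2 AB.
Rh cross +/- × +/- → 3/4 Rh+, 1/4 Rh-; so P(type B, Rh-positive) = 1/2 × 3/4 = 3/8 per child.
P(not type B, Rh-positive) = 5/8 for one child; (5/8)^3 = 125/512.

125/512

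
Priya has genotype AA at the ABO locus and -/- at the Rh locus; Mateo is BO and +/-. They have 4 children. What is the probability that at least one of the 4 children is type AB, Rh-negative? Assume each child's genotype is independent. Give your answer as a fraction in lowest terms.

175/256

ABO cross AA × BO → 1/2 A, 1/2 AB.
Rh cross -/- × +/- → 1/2 Rh+, 1/2 Rh-; so P(type AB, Rh-negative) = 1/2 × 1/2 = 1/4 per child.
P(none) = (3/4)^4 = 81/256; P(at least one) = 1 − 81/256 = 175/256.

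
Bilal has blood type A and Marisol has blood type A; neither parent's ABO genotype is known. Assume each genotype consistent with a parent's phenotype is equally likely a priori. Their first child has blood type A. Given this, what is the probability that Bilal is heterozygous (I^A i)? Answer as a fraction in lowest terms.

Possible genotypes: Bilal ∈ {I^A I^A, I^A i}; Marisol ∈ {I^A I^A, I^A i}.
Weight each parental genotype pair by prior × P(type-A child):
  I^A I^A × I^A I^A: posterior weight 4/15.
  I^A I^A × I^A i: posterior weight 4/15.
  I^A i × I^A I^A: posterior weight 4/15.
  I^A i × I^A i: posterior weight 1/5.
Sum the posterior weight over pairs where Bilal is I^A i: 7/15.

7/15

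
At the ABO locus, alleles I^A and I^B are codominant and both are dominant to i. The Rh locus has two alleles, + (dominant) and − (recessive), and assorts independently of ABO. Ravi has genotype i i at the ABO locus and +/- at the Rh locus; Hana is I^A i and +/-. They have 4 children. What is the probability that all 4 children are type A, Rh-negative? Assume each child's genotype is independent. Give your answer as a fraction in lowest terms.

1/4096

ABO cross i i × I^A i → 1/2 O, 1/2 A.
Rh cross +/- × +/- → 3/4 Rh+, 1/4 Rh-; so P(type A, Rh-negative) = 1/2 × 1/4 = 1/8 per child.
All 4 independent: (1/8)^4 = 1/4096.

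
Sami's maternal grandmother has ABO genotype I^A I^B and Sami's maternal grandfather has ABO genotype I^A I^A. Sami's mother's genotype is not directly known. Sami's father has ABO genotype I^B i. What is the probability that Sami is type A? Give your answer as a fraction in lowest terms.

Sami's mother's ABO genotype from I^A I^B × I^A I^A: 1/2 I^A I^A, 1/2 I^A I^B.
Crossing each possibility with the father I^B i and summing P(type A): 1/2·1/2 + 1/2·1/4 = 3/8.

3/8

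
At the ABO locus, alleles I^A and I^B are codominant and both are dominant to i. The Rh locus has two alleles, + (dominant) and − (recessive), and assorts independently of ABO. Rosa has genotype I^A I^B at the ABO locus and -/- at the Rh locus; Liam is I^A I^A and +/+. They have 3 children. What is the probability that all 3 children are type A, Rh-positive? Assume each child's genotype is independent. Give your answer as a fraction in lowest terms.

1/8

ABO cross I^A I^B × I^A I^A → 1/2 A, 1/2 AB.
Rh cross -/- × +/+ → 1 Rh+; so P(type A, Rh-positive) = 1/2 × 1 = 1/2 per child.
All 3 independent: (1/2)^3 = 1/8.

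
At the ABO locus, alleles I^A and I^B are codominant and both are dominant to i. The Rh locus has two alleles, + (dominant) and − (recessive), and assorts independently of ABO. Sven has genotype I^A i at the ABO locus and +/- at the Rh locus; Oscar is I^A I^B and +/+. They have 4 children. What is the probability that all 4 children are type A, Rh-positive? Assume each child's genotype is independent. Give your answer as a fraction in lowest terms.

ABO cross I^A i × I^A I^B → 1/2 A, 1/4 B, 1/4 AB.
Rh cross +/- × +/+ → 1 Rh+; so P(type A, Rh-positive) = 1/2 × 1 = 1/2 per child.
All 4 independent: (1/2)^4 = 1/16.

1/16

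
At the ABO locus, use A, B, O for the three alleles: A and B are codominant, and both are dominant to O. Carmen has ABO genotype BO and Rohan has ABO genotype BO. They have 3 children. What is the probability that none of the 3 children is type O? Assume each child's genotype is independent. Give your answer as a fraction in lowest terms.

27/64

ABO cross BO × BO → 1/4 O, 3/4 B.
So P(type O) = 1/4 per child.
P(not type O) = 3/4 for one child; (3/4)^3 = 27/64.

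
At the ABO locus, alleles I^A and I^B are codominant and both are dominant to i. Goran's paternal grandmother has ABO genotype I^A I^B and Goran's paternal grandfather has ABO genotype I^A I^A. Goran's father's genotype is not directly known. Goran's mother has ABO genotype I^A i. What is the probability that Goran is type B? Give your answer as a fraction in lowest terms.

Goran's father's ABO genotype from I^A I^B × I^A I^A: 1/2 I^A I^A, 1/2 I^A I^B.
Crossing each possibility with the mother I^A i and summing P(type B): 1/2·0 + 1/2·1/4 = 1/8.

1/8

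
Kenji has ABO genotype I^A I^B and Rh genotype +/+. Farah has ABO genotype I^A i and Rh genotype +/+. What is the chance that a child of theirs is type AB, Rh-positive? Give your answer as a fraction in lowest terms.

1/4

ABO cross I^A I^B × I^A i → offspring phenotypes: 1/2 A, 1/4 B, 1/4 AB.
Rh cross +/+ × +/+ → 1 Rh+.
Independent loci: P(type AB, Rh-positive) = 1/4 × 1 = 1/4.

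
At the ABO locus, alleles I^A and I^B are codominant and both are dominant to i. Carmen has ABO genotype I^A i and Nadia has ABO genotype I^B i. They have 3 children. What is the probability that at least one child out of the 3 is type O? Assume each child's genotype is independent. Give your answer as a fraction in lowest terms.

ABO cross I^A i × I^B i → 1/4 O, 1/4 A, 1/4 B, 1/4 AB.
So P(type O) = 1/4 per child.
P(none) = (3/4)^3 = 27/64; P(at least one) = 1 − 27/64 = 37/64.

37/64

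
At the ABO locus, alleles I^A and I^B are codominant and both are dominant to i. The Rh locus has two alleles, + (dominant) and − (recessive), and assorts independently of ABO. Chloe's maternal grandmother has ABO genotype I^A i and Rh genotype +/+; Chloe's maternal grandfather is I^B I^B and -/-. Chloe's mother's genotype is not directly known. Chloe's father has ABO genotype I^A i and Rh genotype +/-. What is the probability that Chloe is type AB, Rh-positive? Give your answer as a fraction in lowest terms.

Chloe's mother's ABO genotype from I^A i × I^B I^B: 1/2 I^A I^B, 1/2 I^B i.
Crossing each possibility with the father I^A i and summing P(type AB): 1/2·1/4 + 1/2·1/4 = 1/4.
Similarly for Rh via the mother's Rh distribution: P(Rh+) = 3/4.
Independent loci: 1/4 × 3/4 = 3/16.

3/16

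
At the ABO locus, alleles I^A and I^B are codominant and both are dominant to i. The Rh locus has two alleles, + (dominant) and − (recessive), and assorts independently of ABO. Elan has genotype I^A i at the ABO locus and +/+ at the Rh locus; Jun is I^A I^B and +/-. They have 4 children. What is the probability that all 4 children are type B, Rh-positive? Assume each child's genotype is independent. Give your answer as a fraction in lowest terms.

ABO cross I^A i × I^A I^B → 1/2 A, 1/4 B, 1/4 AB.
Rh cross +/+ × +/- → 1 Rh+; so P(type B, Rh-positive) = 1/4 × 1 = 1/4 per child.
All 4 independent: (1/4)^4 = 1/256.

1/256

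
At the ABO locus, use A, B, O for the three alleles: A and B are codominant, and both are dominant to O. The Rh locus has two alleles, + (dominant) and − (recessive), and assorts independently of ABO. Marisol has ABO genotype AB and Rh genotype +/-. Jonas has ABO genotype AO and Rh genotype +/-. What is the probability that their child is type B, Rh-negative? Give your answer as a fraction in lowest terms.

ABO cross AB × AO → offspring phenotypes: 1/2 A, 1/4 B, 1/4 AB.
Rh cross +/- × +/- → 3/4 Rh+, 1/4 Rh-.
Independent loci: P(type B, Rh-negative) = 1/4 × 1/4 = 1/16.

1/16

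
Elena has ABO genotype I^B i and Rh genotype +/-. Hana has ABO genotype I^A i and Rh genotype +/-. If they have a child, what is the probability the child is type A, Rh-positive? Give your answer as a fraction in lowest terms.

3/16

ABO cross I^B i × I^A i → offspring phenotypes: 1/4 O, 1/4 A, 1/4 B, 1/4 AB.
Rh cross +/- × +/- → 3/4 Rh+, 1/4 Rh-.
Independent loci: P(type A, Rh-positive) = 1/4 × 3/4 = 3/16.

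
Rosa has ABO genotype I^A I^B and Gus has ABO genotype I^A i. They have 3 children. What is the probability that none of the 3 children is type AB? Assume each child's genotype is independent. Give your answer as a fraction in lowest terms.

ABO cross I^A I^B × I^A i → 1/2 A, 1/4 B, 1/4 AB.
So P(type AB) = 1/4 per child.
P(not type AB) = 3/4 for one child; (3/4)^3 = 27/64.

27/64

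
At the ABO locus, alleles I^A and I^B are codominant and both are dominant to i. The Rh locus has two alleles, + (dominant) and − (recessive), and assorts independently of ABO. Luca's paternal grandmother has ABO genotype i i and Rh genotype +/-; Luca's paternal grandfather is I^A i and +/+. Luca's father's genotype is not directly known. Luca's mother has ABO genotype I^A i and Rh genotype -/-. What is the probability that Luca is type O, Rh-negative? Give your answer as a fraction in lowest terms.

3/32

Luca's father's ABO genotype from i i × I^A i: 1/2 I^A i, 1/2 i i.
Crossing each possibility with the mother I^A i and summing P(type O): 1/2·1/4 + 1/2·1/2 = 3/8.
Similarly for Rh via the father's Rh distribution: P(Rh-) = 1/4.
Independent loci: 3/8 × 1/4 = 3/32.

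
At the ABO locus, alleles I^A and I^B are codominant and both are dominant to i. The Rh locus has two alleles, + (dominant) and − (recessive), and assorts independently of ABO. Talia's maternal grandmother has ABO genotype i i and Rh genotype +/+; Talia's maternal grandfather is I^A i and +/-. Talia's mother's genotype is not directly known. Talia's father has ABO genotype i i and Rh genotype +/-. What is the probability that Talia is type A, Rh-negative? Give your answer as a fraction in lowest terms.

Talia's mother's ABO genotype from i i × I^A i: 1/2 I^A i, 1/2 i i.
Crossing each possibility with the father i i and summing P(type A): 1/2·1/2 + 1/2·0 = 1/4.
Similarly for Rh via the mother's Rh distribution: P(Rh-) = 1/8.
Independent loci: 1/4 × 1/8 = 1/32.

1/32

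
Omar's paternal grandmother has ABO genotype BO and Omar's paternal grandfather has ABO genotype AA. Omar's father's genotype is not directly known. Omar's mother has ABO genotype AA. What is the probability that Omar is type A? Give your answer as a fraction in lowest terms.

3/4

Omar's father's ABO genotype from BO × AA: 1/2 AB, 1/2 AO.
Crossing each possibility with the mother AA and summing P(type A): 1/2·1/2 + 1/2·1 = 3/4.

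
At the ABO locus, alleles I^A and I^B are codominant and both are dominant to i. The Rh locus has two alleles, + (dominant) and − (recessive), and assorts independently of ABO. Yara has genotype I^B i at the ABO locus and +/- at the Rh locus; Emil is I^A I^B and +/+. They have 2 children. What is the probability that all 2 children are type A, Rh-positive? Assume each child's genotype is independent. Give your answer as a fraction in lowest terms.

ABO cross I^B i × I^A I^B → 1/4 A, 1/2 B, 1/4 AB.
Rh cross +/- × +/+ → 1 Rh+; so P(type A, Rh-positive) = 1/4 × 1 = 1/4 per child.
All 2 independent: (1/4)^2 = 1/16.

1/16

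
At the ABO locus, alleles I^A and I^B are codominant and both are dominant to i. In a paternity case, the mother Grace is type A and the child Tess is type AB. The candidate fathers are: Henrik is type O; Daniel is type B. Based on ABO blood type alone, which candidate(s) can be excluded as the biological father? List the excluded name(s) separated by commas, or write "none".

A candidate is excluded only if no genotype consistent with his phenotype could produce a type AB child with a type A mother.
Henrik (type O): no genotype consistent with that phenotype can produce a type-AB child with a type-A mother.

Henrik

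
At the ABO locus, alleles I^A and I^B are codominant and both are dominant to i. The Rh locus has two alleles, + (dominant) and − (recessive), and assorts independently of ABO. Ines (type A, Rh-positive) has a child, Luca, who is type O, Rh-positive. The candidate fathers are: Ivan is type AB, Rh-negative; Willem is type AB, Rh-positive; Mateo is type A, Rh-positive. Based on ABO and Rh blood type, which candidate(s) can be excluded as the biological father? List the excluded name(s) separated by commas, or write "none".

A candidate is excluded only if no genotype consistent with his phenotype could produce a type O, Rh-positive child with a type A, Rh-positive mother.
Ivan (type AB, Rh-): no genotype consistent with that phenotype can produce a type-O Rh+ child with a type-A mother.
Willem (type AB, Rh+): no genotype consistent with that phenotype can produce a type-O Rh+ child with a type-A mother.

Ivan, Willem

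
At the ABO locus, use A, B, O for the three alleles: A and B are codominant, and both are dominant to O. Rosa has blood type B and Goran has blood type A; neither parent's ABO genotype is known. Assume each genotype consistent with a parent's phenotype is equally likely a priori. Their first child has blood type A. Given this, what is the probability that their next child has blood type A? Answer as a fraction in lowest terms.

Possible genotypes: Rosa ∈ {BB, BO}; Goran ∈ {AA, AO}.
Weight each parental genotype pair by prior × P(type-A child):
  BO × AA: posterior weight 2/3; P(next child type A) = 1/2.
  BO × AO: posterior weight 1/3; P(next child type A) = 1/4.
Weighted sum = 5/12.

5/12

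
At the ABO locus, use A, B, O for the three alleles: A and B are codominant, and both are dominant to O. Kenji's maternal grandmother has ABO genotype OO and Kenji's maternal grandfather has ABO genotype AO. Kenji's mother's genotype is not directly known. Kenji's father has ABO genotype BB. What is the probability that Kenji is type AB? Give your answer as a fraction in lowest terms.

Kenji's mother's ABO genotype from OO × AO: 1/2 AO, 1/2 OO.
Crossing each possibility with the father BB and summing P(type AB): 1/2·1/2 + 1/2·0 = 1/4.

1/4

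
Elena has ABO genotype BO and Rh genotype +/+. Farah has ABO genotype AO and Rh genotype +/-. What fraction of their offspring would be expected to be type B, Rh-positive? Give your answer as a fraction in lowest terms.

1/4

ABO cross BO × AO → offspring phenotypes: 1/4 O, 1/4 A, 1/4 B, 1/4 AB.
Rh cross +/+ × +/- → 1 Rh+.
Independent loci: P(type B, Rh-positive) = 1/4 × 1 = 1/4.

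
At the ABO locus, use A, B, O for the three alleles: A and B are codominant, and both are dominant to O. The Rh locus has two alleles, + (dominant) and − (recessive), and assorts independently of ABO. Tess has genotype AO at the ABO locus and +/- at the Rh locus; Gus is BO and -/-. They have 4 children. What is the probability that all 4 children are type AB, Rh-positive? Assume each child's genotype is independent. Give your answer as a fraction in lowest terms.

1/4096

ABO cross AO × BO → 1/4 O, 1/4 A, 1/4 B, 1/4 AB.
Rh cross +/- × -/- → 1/2 Rh+, 1/2 Rh-; so P(type AB, Rh-positive) = 1/4 × 1/2 = 1/8 per child.
All 4 independent: (1/8)^4 = 1/4096.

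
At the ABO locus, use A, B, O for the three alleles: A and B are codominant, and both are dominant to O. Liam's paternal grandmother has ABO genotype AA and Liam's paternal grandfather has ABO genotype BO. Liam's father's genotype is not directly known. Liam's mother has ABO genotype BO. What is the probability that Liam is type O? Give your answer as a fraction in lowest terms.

1/8

Liam's father's ABO genotype from AA × BO: 1/2 AB, 1/2 AO.
Crossing each possibility with the mother BO and summing P(type O): 1/2·0 + 1/2·1/4 = 1/8.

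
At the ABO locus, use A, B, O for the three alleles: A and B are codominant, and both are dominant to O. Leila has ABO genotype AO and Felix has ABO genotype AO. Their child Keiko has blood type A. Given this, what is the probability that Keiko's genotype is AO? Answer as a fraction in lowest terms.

Cross AO × AO → 1/4 AA, 1/2 AO, 1/4 OO.
Type-A genotypes among offspring: AA (1/4), AO (1/2); total 3/4.
P(AO | type A) = (1/2) / (3/4) = 2/3.

2/3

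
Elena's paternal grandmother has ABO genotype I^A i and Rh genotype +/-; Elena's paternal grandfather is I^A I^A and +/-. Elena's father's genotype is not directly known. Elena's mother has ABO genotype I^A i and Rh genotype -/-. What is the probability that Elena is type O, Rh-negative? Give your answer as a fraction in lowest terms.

Elena's father's ABO genotype from I^A i × I^A I^A: 1/2 I^A I^A, 1/2 I^A i.
Crossing each possibility with the mother I^A i and summing P(type O): 1/2·0 + 1/2·1/4 = 1/8.
Similarly for Rh via the father's Rh distribution: P(Rh-) = 1/2.
Independent loci: 1/8 × 1/2 = 1/16.

1/16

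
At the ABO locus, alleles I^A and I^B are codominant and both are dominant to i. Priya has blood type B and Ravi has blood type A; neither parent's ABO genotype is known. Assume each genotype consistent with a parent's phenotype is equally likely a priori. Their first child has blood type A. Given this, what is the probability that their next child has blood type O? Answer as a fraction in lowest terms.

Possible genotypes: Priya ∈ {I^B I^B, I^B i}; Ravi ∈ {I^A I^A, I^A i}.
Weight each parental genotype pair by prior × P(type-A child):
  I^B i × I^A I^A: posterior weight 2/3; P(next child type O) = 0.
  I^B i × I^A i: posterior weight 1/3; P(next child type O) = 1/4.
Weighted sum = 1/12.

1/12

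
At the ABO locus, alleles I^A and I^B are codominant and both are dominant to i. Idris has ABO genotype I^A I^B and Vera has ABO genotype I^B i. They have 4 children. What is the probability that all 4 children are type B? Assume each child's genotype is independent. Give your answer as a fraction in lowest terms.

1/16

ABO cross I^A I^B × I^B i → 1/4 A, 1/2 B, 1/4 AB.
So P(type B) = 1/2 per child.
All 4 independent: (1/2)^4 = 1/16.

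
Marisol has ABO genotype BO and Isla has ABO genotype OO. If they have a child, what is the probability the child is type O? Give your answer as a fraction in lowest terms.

ABO cross BO × OO → offspring phenotypes: 1/2 O, 1/2 B.
So P(type O) = 1/2.

1/2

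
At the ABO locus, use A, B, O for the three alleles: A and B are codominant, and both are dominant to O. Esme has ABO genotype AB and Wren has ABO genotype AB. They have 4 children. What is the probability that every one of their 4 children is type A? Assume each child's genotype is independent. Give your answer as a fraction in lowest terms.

1/256

ABO cross AB × AB → 1/4 A, 1/4 B, 1/2 AB.
So P(type A) = 1/4 per child.
All 4 independent: (1/4)^4 = 1/256.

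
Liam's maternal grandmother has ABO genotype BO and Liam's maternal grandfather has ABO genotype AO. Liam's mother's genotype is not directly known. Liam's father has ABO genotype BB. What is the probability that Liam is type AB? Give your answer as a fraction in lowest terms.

1/4

Liam's mother's ABO genotype from BO × AO: 1/4 AB, 1/4 AO, 1/4 BO, 1/4 OO.
Crossing each possibility with the father BB and summing P(type AB): 1/4·1/2 + 1/4·1/2 + 1/4·0 + 1/4·0 = 1/4.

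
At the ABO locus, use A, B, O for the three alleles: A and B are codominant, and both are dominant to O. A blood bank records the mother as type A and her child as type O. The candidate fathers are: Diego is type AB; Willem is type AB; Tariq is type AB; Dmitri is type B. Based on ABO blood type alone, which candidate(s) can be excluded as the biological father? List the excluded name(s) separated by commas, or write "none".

Diego, Willem, Tariq

A candidate is excluded only if no genotype consistent with his phenotype could produce a type O child with a type A mother.
Diego (type AB): no genotype consistent with that phenotype can produce a type-O child with a type-A mother.
Willem (type AB): no genotype consistent with that phenotype can produce a type-O child with a type-A mother.
Tariq (type AB): no genotype consistent with that phenotype can produce a type-O child with a type-A mother.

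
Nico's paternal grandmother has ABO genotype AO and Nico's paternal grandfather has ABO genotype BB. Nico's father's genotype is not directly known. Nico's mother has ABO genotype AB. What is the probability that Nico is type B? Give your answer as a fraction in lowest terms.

3/8

Nico's father's ABO genotype from AO × BB: 1/2 AB, 1/2 BO.
Crossing each possibility with the mother AB and summing P(type B): 1/2·1/4 + 1/2·1/2 = 3/8.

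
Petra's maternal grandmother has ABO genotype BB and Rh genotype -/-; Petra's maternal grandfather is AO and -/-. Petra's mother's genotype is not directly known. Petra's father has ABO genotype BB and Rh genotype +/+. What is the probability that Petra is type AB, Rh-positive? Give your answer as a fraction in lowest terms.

1/4

Petra's mother's ABO genotype from BB × AO: 1/2 AB, 1/2 BO.
Crossing each possibility with the father BB and summing P(type AB): 1/2·1/2 + 1/2·0 = 1/4.
Similarly for Rh via the mother's Rh distribution: P(Rh+) = 1.
Independent loci: 1/4 × 1 = 1/4.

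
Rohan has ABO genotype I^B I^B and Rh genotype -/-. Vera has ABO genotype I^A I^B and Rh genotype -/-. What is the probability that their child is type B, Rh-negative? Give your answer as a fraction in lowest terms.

ABO cross I^B I^B × I^A I^B → offspring phenotypes: 1/2 B, 1/2 AB.
Rh cross -/- × -/- → 1 Rh-.
Independent loci: P(type B, Rh-negative) = 1/2 × 1 = 1/2.

1/2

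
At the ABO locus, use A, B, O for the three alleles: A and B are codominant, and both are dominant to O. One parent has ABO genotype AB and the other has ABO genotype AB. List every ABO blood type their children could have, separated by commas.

Gametes from AB × AB give offspring ABO genotypes AA, AB, BB, i.e. phenotypes A, B, AB.

A, B, AB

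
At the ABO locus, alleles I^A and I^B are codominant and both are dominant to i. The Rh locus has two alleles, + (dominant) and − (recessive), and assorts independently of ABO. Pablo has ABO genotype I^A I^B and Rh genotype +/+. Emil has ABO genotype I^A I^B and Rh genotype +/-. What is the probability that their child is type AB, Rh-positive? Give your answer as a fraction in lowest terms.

1/2

ABO cross I^A I^B × I^A I^B → offspring phenotypes: 1/4 A, 1/4 B, 1/2 AB.
Rh cross +/+ × +/- → 1 Rh+.
Independent loci: P(type AB, Rh-positive) = 1/2 × 1 = 1/2.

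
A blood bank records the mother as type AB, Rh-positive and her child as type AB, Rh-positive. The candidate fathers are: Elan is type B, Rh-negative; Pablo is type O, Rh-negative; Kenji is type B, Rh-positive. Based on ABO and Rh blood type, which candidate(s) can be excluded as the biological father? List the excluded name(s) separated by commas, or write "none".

Pablo

A candidate is excluded only if no genotype consistent with his phenotype could produce a type AB, Rh-positive child with a type AB, Rh-positive mother.
Pablo (type O, Rh-): no genotype consistent with that phenotype can produce a type-AB Rh+ child with a type-AB mother.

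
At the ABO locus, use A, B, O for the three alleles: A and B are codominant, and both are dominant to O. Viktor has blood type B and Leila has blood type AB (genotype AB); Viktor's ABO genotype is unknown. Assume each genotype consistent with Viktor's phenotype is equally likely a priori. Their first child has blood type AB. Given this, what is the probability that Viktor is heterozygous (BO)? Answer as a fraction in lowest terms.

Possible genotypes: Viktor ∈ {BB, BO}; Leila ∈ {AB}.
Weight each parental genotype pair by prior × P(type-AB child):
  BB × AB: posterior weight 2/3.
  BO × AB: posterior weight 1/3.
Sum the posterior weight over pairs where Viktor is BO: 1/3.

1/3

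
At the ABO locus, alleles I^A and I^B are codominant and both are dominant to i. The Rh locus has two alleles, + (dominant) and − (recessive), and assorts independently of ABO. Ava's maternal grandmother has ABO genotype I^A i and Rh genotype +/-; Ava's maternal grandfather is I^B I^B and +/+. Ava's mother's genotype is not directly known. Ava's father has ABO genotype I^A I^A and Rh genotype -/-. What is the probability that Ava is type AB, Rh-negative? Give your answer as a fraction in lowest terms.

Ava's mother's ABO genotype from I^A i × I^B I^B: 1/2 I^A I^B, 1/2 I^B i.
Crossing each possibility with the father I^A I^A and summing P(type AB): 1/2·1/2 + 1/2·1/2 = 1/2.
Similarly for Rh via the mother's Rh distribution: P(Rh-) = 1/4.
Independent loci: 1/2 × 1/4 = 1/8.

1/8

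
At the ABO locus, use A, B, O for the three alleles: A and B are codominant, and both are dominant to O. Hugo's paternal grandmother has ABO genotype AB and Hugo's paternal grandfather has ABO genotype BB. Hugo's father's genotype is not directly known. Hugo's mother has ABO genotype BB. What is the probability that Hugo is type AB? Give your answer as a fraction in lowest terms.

1/4

Hugo's father's ABO genotype from AB × BB: 1/2 AB, 1/2 BB.
Crossing each possibility with the mother BB and summing P(type AB): 1/2·1/2 + 1/2·0 = 1/4.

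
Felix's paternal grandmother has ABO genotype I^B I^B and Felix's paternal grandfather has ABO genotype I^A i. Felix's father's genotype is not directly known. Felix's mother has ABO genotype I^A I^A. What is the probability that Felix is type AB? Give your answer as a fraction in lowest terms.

1/2

Felix's father's ABO genotype from I^B I^B × I^A i: 1/2 I^A I^B, 1/2 I^B i.
Crossing each possibility with the mother I^A I^A and summing P(type AB): 1/2·1/2 + 1/2·1/2 = 1/2.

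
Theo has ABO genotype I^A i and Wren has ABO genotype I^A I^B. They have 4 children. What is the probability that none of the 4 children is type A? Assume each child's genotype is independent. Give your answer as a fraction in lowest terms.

ABO cross I^A i × I^A I^B → 1/2 A, 1/4 B, 1/4 AB.
So P(type A) = 1/2 per child.
P(not type A) = 1/2 for one child; (1/2)^4 = 1/16.

1/16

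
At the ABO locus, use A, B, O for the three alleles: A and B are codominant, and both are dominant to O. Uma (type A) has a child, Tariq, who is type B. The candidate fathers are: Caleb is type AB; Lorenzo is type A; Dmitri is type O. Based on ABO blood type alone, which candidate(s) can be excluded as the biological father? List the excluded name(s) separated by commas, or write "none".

Lorenzo, Dmitri

A candidate is excluded only if no genotype consistent with his phenotype could produce a type B child with a type A mother.
Lorenzo (type A): no genotype consistent with that phenotype can produce a type-B child with a type-A mother.
Dmitri (type O): no genotype consistent with that phenotype can produce a type-B child with a type-A mother.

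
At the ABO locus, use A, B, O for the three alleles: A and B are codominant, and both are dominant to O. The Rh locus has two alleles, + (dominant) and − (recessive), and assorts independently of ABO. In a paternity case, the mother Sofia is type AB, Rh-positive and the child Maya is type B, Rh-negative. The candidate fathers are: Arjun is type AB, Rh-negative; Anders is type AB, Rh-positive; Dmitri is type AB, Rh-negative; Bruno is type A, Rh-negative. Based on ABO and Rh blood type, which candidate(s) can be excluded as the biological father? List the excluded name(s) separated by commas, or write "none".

none

A candidate is excluded only if no genotype consistent with his phenotype could produce a type B, Rh-negative child with a type AB, Rh-positive mother.
Every candidate has at least one consistent genotype combination, so none can be excluded.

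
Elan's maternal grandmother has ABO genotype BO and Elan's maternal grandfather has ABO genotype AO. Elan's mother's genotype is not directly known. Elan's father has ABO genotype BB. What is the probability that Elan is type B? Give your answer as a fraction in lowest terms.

3/4

Elan's mother's ABO genotype from BO × AO: 1/4 AB, 1/4 AO, 1/4 BO, 1/4 OO.
Crossing each possibility with the father BB and summing P(type B): 1/4·1/2 + 1/4·1/2 + 1/4·1 + 1/4·1 = 3/4.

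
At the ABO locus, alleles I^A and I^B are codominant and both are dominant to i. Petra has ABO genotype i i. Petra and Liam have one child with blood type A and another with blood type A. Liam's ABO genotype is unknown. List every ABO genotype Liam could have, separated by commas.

For each candidate genotype of Liam, check whether crossing it with i i can produce every observed child phenotype.
  I^A I^A → possible child types {A} ✓
  I^A I^B → possible child types {A, B} ✓
  I^A i → possible child types {O, A} ✓
  I^B I^B → possible child types {B} ✗
  I^B i → possible child types {O, B} ✗
  i i → possible child types {O} ✗

I^A I^A, I^A I^B, I^A i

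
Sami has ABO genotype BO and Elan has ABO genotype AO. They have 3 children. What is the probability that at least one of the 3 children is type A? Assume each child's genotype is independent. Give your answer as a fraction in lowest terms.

37/64

ABO cross BO × AO → 1/4 O, 1/4 A, 1/4 B, 1/4 AB.
So P(type A) = 1/4 per child.
P(none) = (3/4)^3 = 27/64; P(at least one) = 1 − 27/64 = 37/64.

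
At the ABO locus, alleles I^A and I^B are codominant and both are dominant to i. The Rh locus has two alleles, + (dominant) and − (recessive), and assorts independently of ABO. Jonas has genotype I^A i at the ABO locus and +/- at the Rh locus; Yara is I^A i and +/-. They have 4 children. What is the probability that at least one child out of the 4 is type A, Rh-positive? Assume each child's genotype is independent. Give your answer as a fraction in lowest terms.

63135/65536

ABO cross I^A i × I^A i → 1/4 O, 3/4 A.
Rh cross +/- × +/- → 3/4 Rh+, 1/4 Rh-; so P(type A, Rh-positive) = 3/4 × 3/4 = 9/16 per child.
P(none) = (7/16)^4 = 2401/65536; P(at least one) = 1 − 2401/65536 = 63135/65536.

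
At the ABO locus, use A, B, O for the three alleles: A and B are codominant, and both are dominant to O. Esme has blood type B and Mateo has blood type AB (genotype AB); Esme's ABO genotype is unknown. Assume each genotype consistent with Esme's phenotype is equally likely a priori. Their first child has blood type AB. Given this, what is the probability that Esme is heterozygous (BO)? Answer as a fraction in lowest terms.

Possible genotypes: Esme ∈ {BB, BO}; Mateo ∈ {AB}.
Weight each parental genotype pair by prior × P(type-AB child):
  BB × AB: posterior weight 2/3.
  BO × AB: posterior weight 1/3.
Sum the posterior weight over pairs where Esme is BO: 1/3.

1/3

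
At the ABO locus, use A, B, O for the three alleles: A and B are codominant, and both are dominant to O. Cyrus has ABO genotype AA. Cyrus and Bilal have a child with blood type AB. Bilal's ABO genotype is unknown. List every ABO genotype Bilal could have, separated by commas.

AB, BB, BO

For each candidate genotype of Bilal, check whether crossing it with AA can produce every observed child phenotype.
  AA → possible child types {A} ✗
  AB → possible child types {A, AB} ✓
  AO → possible child types {A} ✗
  BB → possible child types {AB} ✓
  BO → possible child types {A, AB} ✓
  OO → possible child types {A} ✗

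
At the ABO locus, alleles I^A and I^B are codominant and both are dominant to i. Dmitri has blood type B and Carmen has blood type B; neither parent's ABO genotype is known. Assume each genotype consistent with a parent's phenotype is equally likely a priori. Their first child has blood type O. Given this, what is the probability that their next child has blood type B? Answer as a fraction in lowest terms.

3/4

Possible genotypes: Dmitri ∈ {I^B I^B, I^B i}; Carmen ∈ {I^B I^B, I^B i}.
Weight each parental genotype pair by prior × P(type-O child):
  I^B i × I^B i: posterior weight 1; P(next child type B) = 3/4.
Weighted sum = 3/4.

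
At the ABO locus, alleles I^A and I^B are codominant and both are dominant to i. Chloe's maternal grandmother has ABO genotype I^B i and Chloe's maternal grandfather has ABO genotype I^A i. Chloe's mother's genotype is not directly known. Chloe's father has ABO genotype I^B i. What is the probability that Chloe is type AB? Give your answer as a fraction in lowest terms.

1/8

Chloe's mother's ABO genotype from I^B i × I^A i: 1/4 I^A I^B, 1/4 I^A i, 1/4 I^B i, 1/4 i i.
Crossing each possibility with the father I^B i and summing P(type AB): 1/4·1/4 + 1/4·1/4 + 1/4·0 + 1/4·0 = 1/8.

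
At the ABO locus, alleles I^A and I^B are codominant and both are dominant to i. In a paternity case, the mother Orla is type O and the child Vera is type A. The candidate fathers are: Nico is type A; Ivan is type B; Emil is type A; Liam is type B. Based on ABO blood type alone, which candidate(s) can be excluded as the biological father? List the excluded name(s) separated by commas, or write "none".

A candidate is excluded only if no genotype consistent with his phenotype could produce a type A child with a type O mother.
Ivan (type B): no genotype consistent with that phenotype can produce a type-A child with a type-O mother.
Liam (type B): no genotype consistent with that phenotype can produce a type-A child with a type-O mother.

Ivan, Liam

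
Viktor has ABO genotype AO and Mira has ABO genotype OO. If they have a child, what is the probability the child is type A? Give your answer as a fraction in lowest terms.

1/2

ABO cross AO × OO → offspring phenotypes: 1/2 O, 1/2 A.
So P(type A) = 1/2.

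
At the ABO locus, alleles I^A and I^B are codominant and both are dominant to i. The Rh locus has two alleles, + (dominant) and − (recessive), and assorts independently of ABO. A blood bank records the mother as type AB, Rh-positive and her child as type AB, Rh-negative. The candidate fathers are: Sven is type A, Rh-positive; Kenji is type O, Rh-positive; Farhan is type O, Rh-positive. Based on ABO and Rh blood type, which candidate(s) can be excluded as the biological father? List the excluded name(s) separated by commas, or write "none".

A candidate is excluded only if no genotype consistent with his phenotype could produce a type AB, Rh-negative child with a type AB, Rh-positive mother.
Kenji (type O, Rh+): no genotype consistent with that phenotype can produce a type-AB Rh- child with a type-AB mother.
Farhan (type O, Rh+): no genotype consistent with that phenotype can produce a type-AB Rh- child with a type-AB mother.

Kenji, Farhan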